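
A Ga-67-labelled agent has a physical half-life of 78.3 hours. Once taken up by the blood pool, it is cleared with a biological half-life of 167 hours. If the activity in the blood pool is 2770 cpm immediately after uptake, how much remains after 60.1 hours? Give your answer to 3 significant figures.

1/t_eff = 1/t_phys + 1/t_biol = 1/78.3 + 1/167 = 0.018759 per hour.
t_eff = 78.3 × 167 / (78.3 + 167) ≈ 53.307 hours.
Remaining = 2770 × (1/2)^(60.1/53.307) = 2770 × (1/2)^1.1274 ≈ 1267.9 cpm.

1270 cpm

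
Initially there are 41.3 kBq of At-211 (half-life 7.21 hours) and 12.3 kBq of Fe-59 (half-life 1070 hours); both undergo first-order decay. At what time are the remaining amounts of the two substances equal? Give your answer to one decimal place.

Set 41.3·(1/2)^(t/7.21) = 12.3·(1/2)^(t/1070).
Taking log₂: log₂(41.3/12.3) = t·(1/7.21 − 1/1070).
log₂(3.3577) = 1.7475; 1/7.21 − 1/1070 = 0.13776.
t = 1.7475 / 0.13776 ≈ 12.685 hours.

12.7 hours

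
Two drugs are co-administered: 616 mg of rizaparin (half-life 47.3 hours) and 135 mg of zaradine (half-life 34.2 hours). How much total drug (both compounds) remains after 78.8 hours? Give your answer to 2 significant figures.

rizaparin: 616 × (1/2)^(78.8/47.3) = 616 × (1/2)^1.666 ≈ 194.12 mg.
zaradine: 135 × (1/2)^(78.8/34.2) = 135 × (1/2)^2.3041 ≈ 27.336 mg.
Total = 194.12 + 27.336 ≈ 221.46 mg.

220 mg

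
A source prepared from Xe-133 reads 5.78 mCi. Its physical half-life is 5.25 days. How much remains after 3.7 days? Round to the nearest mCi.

Number of half-lives: n = 3.7/5.25 ≈ 0.70476.
Remaining = 5.78 × (1/2)^0.70476 = 5.78 × 0.61354 ≈ 3.5463 mCi.

4 mCi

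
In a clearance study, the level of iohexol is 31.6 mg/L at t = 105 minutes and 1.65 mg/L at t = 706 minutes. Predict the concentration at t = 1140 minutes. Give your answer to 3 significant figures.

0.196 mg/L

Over Δt = 706 − 105 = 601 minutes, the level fell by a factor of 31.6/1.65 ≈ 19.152.
n = log₂(19.152) ≈ 4.2594 half-lives, so t½ = 601/4.2594 ≈ 141.1 minutes.
From t = 706 to t = 1140: 1.65 × (1/2)^((1140−706)/141.1) ≈ 0.19569 mg/L.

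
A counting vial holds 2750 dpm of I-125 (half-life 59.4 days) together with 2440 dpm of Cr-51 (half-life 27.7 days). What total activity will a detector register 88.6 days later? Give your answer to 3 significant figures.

1240 dpm

I-125: 2750 × (1/2)^(88.6/59.4) = 2750 × (1/2)^1.4916 ≈ 977.96 dpm.
Cr-51: 2440 × (1/2)^(88.6/27.7) = 2440 × (1/2)^3.1986 ≈ 265.78 dpm.
Total = 977.96 + 265.78 ≈ 1243.7 dpm.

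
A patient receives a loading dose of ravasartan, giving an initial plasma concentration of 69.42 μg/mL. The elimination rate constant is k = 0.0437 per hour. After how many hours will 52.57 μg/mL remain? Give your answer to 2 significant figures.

t½ = ln 2 / k = 0.69315 / 0.0437 ≈ 15.861 hours.
Fraction remaining = 52.57/69.42 ≈ 0.75727.
n = log₂(69.42/52.57) = ln(1.3205)/ln 2 ≈ 0.40111 half-lives.
t = n × t½ = 0.40111 × 15.861 ≈ 6.3622 hours.

6.4 hours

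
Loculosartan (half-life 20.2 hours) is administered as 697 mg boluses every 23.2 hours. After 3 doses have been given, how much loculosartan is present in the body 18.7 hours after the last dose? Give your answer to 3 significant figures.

The 3 doses were given 65.1, 41.9, 18.7 hours ago.
Total = 697·(1/2)^(65.1/20.2) + 697·(1/2)^(41.9/20.2) + 697·(1/2)^(18.7/20.2)
      = 74.659 + 165.51 + 366.91 ≈ 607.07 mg.

607 mg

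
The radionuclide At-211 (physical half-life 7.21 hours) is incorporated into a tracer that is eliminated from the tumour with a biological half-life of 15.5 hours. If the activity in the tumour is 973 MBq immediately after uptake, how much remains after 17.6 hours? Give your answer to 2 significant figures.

1/t_eff = 1/t_phys + 1/t_biol = 1/7.21 + 1/15.5 = 0.20321 per hour.
t_eff = 7.21 × 15.5 / (7.21 + 15.5) ≈ 4.921 hours.
Remaining = 973 × (1/2)^(17.6/4.921) = 973 × (1/2)^3.5765 ≈ 81.558 MBq.

82 MBq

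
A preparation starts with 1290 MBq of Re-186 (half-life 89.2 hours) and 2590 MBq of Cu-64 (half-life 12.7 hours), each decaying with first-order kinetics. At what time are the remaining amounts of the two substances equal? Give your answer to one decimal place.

14.9 hours

Set 1290·(1/2)^(t/89.2) = 2590·(1/2)^(t/12.7).
Taking log₂: log₂(1290/2590) = t·(1/89.2 − 1/12.7).
log₂(0.49807) = -1.0056; 1/89.2 − 1/12.7 = -0.067529.
t = -1.0056 / -0.067529 ≈ 14.891 hours.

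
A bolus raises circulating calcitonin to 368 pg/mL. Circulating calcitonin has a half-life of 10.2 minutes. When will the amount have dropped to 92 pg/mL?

92/368 = 1/4, so 2 half-lives have elapsed.
t = 2 × 10.2 = 20.4 minutes.

20.4 minutes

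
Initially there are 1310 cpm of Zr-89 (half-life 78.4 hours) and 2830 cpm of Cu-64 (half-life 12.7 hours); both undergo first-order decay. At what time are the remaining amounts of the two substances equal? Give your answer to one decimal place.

Set 1310·(1/2)^(t/78.4) = 2830·(1/2)^(t/12.7).
Taking log₂: log₂(1310/2830) = t·(1/78.4 − 1/12.7).
log₂(0.4629) = -1.1112; 1/78.4 − 1/12.7 = -0.065985.
t = -1.1112 / -0.065985 ≈ 16.841 hours.

16.8 hours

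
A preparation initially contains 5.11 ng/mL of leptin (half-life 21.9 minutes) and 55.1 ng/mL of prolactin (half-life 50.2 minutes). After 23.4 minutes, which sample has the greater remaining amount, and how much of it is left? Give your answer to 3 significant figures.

leptin: 5.11 × (1/2)^1.0685 ≈ 2.4365 ng/mL.
prolactin: 55.1 × (1/2)^0.46614 ≈ 39.887 ng/mL.
Prolactin has more remaining, at ≈ 39.887 ng/mL.

prolactin, 39.9 ng/mL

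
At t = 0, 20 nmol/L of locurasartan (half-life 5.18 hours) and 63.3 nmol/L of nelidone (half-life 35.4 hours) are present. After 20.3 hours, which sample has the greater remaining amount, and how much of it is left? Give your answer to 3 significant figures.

nelidone, 42.5 nmol/L

locurasartan: 20 × (1/2)^3.9189 ≈ 1.3223 nmol/L.
nelidone: 63.3 × (1/2)^0.57345 ≈ 42.538 nmol/L.
Nelidone has more remaining, at ≈ 42.538 nmol/L.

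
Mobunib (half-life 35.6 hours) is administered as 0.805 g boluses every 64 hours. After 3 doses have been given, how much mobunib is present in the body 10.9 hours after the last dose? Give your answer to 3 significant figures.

0.892 g

The 3 doses were given 138.9, 74.9, 10.9 hours ago.
Total = 0.805·(1/2)^(138.9/35.6) + 0.805·(1/2)^(74.9/35.6) + 0.805·(1/2)^(10.9/35.6)
      = 0.053861 + 0.18726 + 0.65107 ≈ 0.89219 g.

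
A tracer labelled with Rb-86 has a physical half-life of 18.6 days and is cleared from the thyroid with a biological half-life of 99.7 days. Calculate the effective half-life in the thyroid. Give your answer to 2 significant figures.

16 days

1/t_eff = 1/t_phys + 1/t_biol = 1/18.6 + 1/99.7 = 0.063794 per day.
t_eff = 18.6 × 99.7 / (18.6 + 99.7) ≈ 15.676 days.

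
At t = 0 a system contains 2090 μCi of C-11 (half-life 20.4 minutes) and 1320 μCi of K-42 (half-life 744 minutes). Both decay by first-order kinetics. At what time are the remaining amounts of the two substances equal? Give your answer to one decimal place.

Set 2090·(1/2)^(t/20.4) = 1320·(1/2)^(t/744).
Taking log₂: log₂(2090/1320) = t·(1/20.4 − 1/744).
log₂(1.5833) = 0.66297; 1/20.4 − 1/744 = 0.047676.
t = 0.66297 / 0.047676 ≈ 13.906 minutes.

13.9 minutes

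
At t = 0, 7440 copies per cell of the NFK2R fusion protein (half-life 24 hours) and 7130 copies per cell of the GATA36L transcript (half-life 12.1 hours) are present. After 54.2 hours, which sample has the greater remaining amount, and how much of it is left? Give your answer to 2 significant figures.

NFK2R fusion protein: 7440 × (1/2)^2.2583 ≈ 1555.1 copies per cell.
GATA36L transcript: 7130 × (1/2)^4.4793 ≈ 319.65 copies per cell.
NFK2R fusion protein has more remaining, at ≈ 1555.1 copies per cell.

NFK2R fusion protein, 1600 copies per cell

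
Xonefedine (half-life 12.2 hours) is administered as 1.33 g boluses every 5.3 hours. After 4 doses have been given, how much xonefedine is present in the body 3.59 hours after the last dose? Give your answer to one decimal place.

2.9 g

The 4 doses were given 19.49, 14.19, 8.89, 3.59 hours ago.
Total = 1.33·(1/2)^(19.49/12.2) + 1.33·(1/2)^(14.19/12.2) + 1.33·(1/2)^(8.89/12.2) + 1.33·(1/2)^(3.59/12.2)
      = 0.43948 + 0.59391 + 0.80259 + 1.0846 ≈ 2.9206 g.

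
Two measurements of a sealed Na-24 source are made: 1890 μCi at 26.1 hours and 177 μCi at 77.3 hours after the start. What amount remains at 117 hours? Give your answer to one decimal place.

28.2 μCi

Over Δt = 77.3 − 26.1 = 51.2 hours, the level fell by a factor of 1890/177 ≈ 10.678.
n = log₂(10.678) ≈ 3.4166 half-lives, so t½ = 51.2/3.4166 ≈ 14.986 hours.
From t = 77.3 to t = 117: 177 × (1/2)^((117−77.3)/14.986) ≈ 28.216 μCi.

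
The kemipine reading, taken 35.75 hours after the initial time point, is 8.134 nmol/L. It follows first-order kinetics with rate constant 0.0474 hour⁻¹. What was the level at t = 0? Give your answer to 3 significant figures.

44.3 nmol/L

t½ = ln 2 / k = 0.69315 / 0.0474 ≈ 14.623 hours.
Number of half-lives elapsed: n = 35.75/14.623 ≈ 2.4447.
A₀ = A × 2^n = 8.134 × 2^2.4447 = 8.134 × 5.4442 ≈ 44.283 nmol/L.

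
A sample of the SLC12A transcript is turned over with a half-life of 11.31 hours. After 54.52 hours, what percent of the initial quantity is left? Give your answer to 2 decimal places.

3.54%

n = 54.52/11.31 ≈ 4.8205 half-lives.
Fraction remaining = (1/2)^4.8205 ≈ 0.03539, i.e. 3.539%.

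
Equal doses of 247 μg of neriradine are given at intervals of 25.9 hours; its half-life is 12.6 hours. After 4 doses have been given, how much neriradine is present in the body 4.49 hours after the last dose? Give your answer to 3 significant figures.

The 4 doses were given 82.19, 56.29, 30.39, 4.49 hours ago.
Total = 247·(1/2)^(82.19/12.6) + 247·(1/2)^(56.29/12.6) + 247·(1/2)^(30.39/12.6) + 247·(1/2)^(4.49/12.6)
      = 2.6858 + 11.165 + 46.413 + 192.94 ≈ 253.21 μg.

253 μg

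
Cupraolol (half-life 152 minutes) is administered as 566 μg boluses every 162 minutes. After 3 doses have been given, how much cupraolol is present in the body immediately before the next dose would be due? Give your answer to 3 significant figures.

461 μg

The 3 doses were given 486, 324, 162 minutes ago.
Total = 566·(1/2)^(486/152) + 566·(1/2)^(324/152) + 566·(1/2)^(162/152)
      = 61.704 + 129.17 + 270.38 ≈ 461.25 μg.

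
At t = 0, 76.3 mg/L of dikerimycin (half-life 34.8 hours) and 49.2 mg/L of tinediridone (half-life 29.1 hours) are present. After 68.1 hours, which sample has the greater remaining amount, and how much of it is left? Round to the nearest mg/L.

dikerimycin: 76.3 × (1/2)^1.9569 ≈ 19.654 mg/L.
tinediridone: 49.2 × (1/2)^2.3402 ≈ 9.7161 mg/L.
Dikerimycin has more remaining, at ≈ 19.654 mg/L.

dikerimycin, 20 mg/L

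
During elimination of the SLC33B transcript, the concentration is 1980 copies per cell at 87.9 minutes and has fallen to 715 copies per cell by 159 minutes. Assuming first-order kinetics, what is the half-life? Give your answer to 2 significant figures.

Over Δt = 159 − 87.9 = 71.1 minutes, the level fell by a factor of 1980/715 ≈ 2.7692.
n = log₂(2.7692) ≈ 1.4695 half-lives, so t½ = 71.1/1.4695 ≈ 48.384 minutes.

48 minutes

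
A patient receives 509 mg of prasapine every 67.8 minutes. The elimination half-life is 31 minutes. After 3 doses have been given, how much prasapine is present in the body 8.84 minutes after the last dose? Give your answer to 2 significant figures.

The 3 doses were given 144.44, 76.64, 8.84 minutes ago.
Total = 509·(1/2)^(144.44/31) + 509·(1/2)^(76.64/31) + 509·(1/2)^(8.84/31)
      = 20.142 + 91.726 + 417.71 ≈ 529.58 mg.

530 mg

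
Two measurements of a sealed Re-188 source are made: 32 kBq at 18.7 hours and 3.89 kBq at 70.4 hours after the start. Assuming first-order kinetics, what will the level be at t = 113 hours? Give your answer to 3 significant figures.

Over Δt = 70.4 − 18.7 = 51.7 hours, the level fell by a factor of 32/3.89 ≈ 8.2262.
n = log₂(8.2262) ≈ 3.0402 half-lives, so t½ = 51.7/3.0402 ≈ 17.005 hours.
From t = 70.4 to t = 113: 3.89 × (1/2)^((113−70.4)/17.005) ≈ 0.68523 kBq.

0.685 kBq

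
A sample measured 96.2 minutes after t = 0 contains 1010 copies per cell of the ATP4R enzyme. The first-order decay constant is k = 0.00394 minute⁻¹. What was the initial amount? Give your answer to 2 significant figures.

1500 copies per cell

t½ = ln 2 / k = 0.69315 / 0.00394 ≈ 175.93 minutes.
Number of half-lives elapsed: n = 96.2/175.93 ≈ 0.54682.
A₀ = A × 2^n = 1010 × 2^0.54682 = 1010 × 1.4609 ≈ 1475.5 copies per cell.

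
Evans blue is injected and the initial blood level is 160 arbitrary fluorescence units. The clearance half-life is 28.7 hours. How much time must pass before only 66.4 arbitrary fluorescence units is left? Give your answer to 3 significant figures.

Fraction remaining = 66.4/160 ≈ 0.415.
n = log₂(160/66.4) = ln(2.4096)/ln 2 ≈ 1.2688 half-lives.
t = n × t½ = 1.2688 × 28.7 ≈ 36.415 hours.

36.4 hours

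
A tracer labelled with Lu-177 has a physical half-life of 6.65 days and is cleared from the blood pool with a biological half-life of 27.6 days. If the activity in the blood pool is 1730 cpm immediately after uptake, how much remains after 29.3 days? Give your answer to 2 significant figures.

1/t_eff = 1/t_phys + 1/t_biol = 1/6.65 + 1/27.6 = 0.18661 per day.
t_eff = 6.65 × 27.6 / (6.65 + 27.6) ≈ 5.3588 days.
Remaining = 1730 × (1/2)^(29.3/5.3588) = 1730 × (1/2)^5.4676 ≈ 39.096 cpm.

39 cpm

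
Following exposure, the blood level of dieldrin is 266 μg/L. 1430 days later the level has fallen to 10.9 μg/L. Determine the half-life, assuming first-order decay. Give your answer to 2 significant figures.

310 days

A/A₀ = 10.9/266 ≈ 0.040977.
n = log₂(24.404) ≈ 4.609 half-lives elapsed in 1430 days.
t½ = 1430/4.609 ≈ 310.26 days.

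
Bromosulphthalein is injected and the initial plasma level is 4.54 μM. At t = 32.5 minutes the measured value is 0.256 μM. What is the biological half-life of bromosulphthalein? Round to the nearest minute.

A/A₀ = 0.256/4.54 ≈ 0.056388.
n = log₂(17.734) ≈ 4.1485 half-lives elapsed in 32.5 minutes.
t½ = 32.5/4.1485 ≈ 7.8342 minutes.

8 minutes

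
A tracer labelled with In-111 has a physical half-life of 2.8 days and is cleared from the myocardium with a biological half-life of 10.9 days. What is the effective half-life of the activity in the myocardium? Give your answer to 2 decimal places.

1/t_eff = 1/t_phys + 1/t_biol = 1/2.8 + 1/10.9 = 0.44889 per day.
t_eff = 2.8 × 10.9 / (2.8 + 10.9) ≈ 2.2277 days.

2.23 days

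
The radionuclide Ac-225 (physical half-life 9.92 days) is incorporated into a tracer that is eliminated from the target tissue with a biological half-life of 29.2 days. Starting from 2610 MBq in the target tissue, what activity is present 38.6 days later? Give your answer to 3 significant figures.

70.4 MBq

1/t_eff = 1/t_phys + 1/t_biol = 1/9.92 + 1/29.2 = 0.13505 per day.
t_eff = 9.92 × 29.2 / (9.92 + 29.2) ≈ 7.4045 days.
Remaining = 2610 × (1/2)^(38.6/7.4045) = 2610 × (1/2)^5.213 ≈ 70.365 MBq.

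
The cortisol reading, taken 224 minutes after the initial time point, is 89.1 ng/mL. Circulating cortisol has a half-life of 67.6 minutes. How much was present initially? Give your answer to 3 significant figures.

Number of half-lives elapsed: n = 224/67.6 ≈ 3.3136.
A₀ = A × 2^n = 89.1 × 2^3.3136 = 89.1 × 9.9425 ≈ 885.88 ng/mL.

886 ng/mL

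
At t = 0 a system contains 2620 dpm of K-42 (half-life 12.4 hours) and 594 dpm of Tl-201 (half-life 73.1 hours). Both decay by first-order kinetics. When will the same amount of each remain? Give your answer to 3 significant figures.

32.0 hours

Set 2620·(1/2)^(t/12.4) = 594·(1/2)^(t/73.1).
Taking log₂: log₂(2620/594) = t·(1/12.4 − 1/73.1).
log₂(4.4108) = 2.141; 1/12.4 − 1/73.1 = 0.066965.
t = 2.141 / 0.066965 ≈ 31.972 hours.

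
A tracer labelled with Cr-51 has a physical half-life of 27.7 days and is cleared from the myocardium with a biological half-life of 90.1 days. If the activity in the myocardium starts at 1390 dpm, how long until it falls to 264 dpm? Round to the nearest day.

1/t_eff = 1/t_phys + 1/t_biol = 1/27.7 + 1/90.1 = 0.0472 per day.
t_eff = 27.7 × 90.1 / (27.7 + 90.1) ≈ 21.187 days.
n = log₂(1390/264) ≈ 2.3965; t = 2.3965 × 21.187 ≈ 50.773 days.

51 days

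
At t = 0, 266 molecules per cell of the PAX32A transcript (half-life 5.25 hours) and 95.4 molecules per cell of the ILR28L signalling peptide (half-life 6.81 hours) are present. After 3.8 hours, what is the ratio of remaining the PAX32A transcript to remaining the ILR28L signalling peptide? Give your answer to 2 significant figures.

PAX32A transcript: 266 × (1/2)^(3.8/5.25) = 266 × (1/2)^0.72381 ≈ 161.06 molecules per cell.
ILR28L signalling peptide: 95.4 × (1/2)^(3.8/6.81) = 95.4 × (1/2)^0.558 ≈ 64.8 molecules per cell.
Ratio ≈ 161.06 / 64.8 ≈ 2.4855.

2.5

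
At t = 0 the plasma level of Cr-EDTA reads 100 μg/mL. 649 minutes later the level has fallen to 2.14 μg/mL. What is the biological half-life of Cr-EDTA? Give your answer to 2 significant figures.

120 minutes

A/A₀ = 2.14/100 ≈ 0.0214.
n = log₂(46.729) ≈ 5.5462 half-lives elapsed in 649 minutes.
t½ = 649/5.5462 ≈ 117.02 minutes.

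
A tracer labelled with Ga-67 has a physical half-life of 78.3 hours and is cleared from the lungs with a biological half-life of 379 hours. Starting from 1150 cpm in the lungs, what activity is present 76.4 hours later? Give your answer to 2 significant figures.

1/t_eff = 1/t_phys + 1/t_biol = 1/78.3 + 1/379 = 0.01541 per hour.
t_eff = 78.3 × 379 / (78.3 + 379) ≈ 64.893 hours.
Remaining = 1150 × (1/2)^(76.4/64.893) = 1150 × (1/2)^1.1773 ≈ 508.5 cpm.

510 cpm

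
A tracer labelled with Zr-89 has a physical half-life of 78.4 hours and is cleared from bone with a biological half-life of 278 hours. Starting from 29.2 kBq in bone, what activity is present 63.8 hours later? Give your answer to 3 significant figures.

1/t_eff = 1/t_phys + 1/t_biol = 1/78.4 + 1/278 = 0.016352 per hour.
t_eff = 78.4 × 278 / (78.4 + 278) ≈ 61.154 hours.
Remaining = 29.2 × (1/2)^(63.8/61.154) = 29.2 × (1/2)^1.0433 ≈ 14.169 kBq.

14.2 kBq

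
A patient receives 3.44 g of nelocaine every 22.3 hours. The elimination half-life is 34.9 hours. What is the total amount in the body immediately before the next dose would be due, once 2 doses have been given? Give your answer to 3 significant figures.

3.63 g

The 2 doses were given 44.6, 22.3 hours ago.
Total = 3.44·(1/2)^(44.6/34.9) + 3.44·(1/2)^(22.3/34.9)
      = 1.4186 + 2.2091 ≈ 3.6277 g.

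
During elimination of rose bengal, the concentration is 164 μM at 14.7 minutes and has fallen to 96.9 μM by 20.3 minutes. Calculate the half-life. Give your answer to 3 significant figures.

7.38 minutes

Over Δt = 20.3 − 14.7 = 5.6 minutes, the level fell by a factor of 164/96.9 ≈ 1.6925.
n = log₂(1.6925) ≈ 0.75913 half-lives, so t½ = 5.6/0.75913 ≈ 7.3769 minutes.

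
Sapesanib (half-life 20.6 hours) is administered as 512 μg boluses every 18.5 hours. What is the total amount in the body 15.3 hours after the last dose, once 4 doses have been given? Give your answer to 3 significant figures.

The 4 doses were given 70.8, 52.3, 33.8, 15.3 hours ago.
Total = 512·(1/2)^(70.8/20.6) + 512·(1/2)^(52.3/20.6) + 512·(1/2)^(33.8/20.6) + 512·(1/2)^(15.3/20.6)
      = 47.278 + 88.106 + 164.19 + 305.98 ≈ 605.55 μg.

606 μg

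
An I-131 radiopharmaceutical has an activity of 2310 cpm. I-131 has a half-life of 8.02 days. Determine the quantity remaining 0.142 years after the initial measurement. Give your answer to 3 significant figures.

Convert the elapsed time: 0.142 years = 51.83 days.
Number of half-lives: n = 51.83/8.02 ≈ 6.4626.
Remaining = 2310 × (1/2)^6.4626 = 2310 × 0.011339 ≈ 26.193 cpm.

26.2 cpm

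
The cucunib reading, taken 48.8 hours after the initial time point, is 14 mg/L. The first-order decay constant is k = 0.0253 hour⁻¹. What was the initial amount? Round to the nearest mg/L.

t½ = ln 2 / k = 0.69315 / 0.0253 ≈ 27.397 hours.
Number of half-lives elapsed: n = 48.8/27.397 ≈ 1.7812.
A₀ = A × 2^n = 14 × 2^1.7812 = 14 × 3.4371 ≈ 48.12 mg/L.

48 mg/L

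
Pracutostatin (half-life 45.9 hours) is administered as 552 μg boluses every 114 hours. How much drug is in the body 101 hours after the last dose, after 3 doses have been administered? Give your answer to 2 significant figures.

The 3 doses were given 329, 215, 101 hours ago.
Total = 552·(1/2)^(329/45.9) + 552·(1/2)^(215/45.9) + 552·(1/2)^(101/45.9)
      = 3.8391 + 21.473 + 120.1 ≈ 145.41 μg.

150 μg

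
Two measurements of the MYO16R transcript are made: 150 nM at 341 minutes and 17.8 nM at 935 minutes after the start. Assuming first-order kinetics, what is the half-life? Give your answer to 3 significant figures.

Over Δt = 935 − 341 = 594 minutes, the level fell by a factor of 150/17.8 ≈ 8.427.
n = log₂(8.427) ≈ 3.075 half-lives, so t½ = 594/3.075 ≈ 193.17 minutes.

193 minutes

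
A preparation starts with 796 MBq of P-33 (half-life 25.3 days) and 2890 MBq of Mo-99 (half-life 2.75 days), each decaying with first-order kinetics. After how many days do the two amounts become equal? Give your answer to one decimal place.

5.7 days

Set 796·(1/2)^(t/25.3) = 2890·(1/2)^(t/2.75).
Taking log₂: log₂(796/2890) = t·(1/25.3 − 1/2.75).
log₂(0.27543) = -1.8602; 1/25.3 − 1/2.75 = -0.32411.
t = -1.8602 / -0.32411 ≈ 5.7395 days.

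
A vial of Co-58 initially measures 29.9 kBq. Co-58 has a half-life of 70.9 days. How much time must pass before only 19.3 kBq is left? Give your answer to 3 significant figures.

Fraction remaining = 19.3/29.9 ≈ 0.64548.
n = log₂(29.9/19.3) = ln(1.5492)/ln 2 ≈ 0.63154 half-lives.
t = n × t½ = 0.63154 × 70.9 ≈ 44.777 days.

44.8 days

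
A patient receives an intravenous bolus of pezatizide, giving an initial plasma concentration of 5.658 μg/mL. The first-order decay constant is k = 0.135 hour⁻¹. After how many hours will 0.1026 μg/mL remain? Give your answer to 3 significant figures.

t½ = ln 2 / k = 0.69315 / 0.135 ≈ 5.1344 hours.
Fraction remaining = 0.1026/5.658 ≈ 0.018134.
n = log₂(5.658/0.1026) = ln(55.146)/ln 2 ≈ 5.7852 half-lives.
t = n × t½ = 5.7852 × 5.1344 ≈ 29.704 hours.

29.7 hours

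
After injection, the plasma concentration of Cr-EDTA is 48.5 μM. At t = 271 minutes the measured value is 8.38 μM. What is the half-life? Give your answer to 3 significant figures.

A/A₀ = 8.38/48.5 ≈ 0.17278.
n = log₂(5.7876) ≈ 2.533 half-lives elapsed in 271 minutes.
t½ = 271/2.533 ≈ 106.99 minutes.

107 minutes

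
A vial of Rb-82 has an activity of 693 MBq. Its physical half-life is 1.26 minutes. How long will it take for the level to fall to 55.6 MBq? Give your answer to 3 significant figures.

Fraction remaining = 55.6/693 ≈ 0.080231.
n = log₂(693/55.6) = ln(12.464)/ln 2 ≈ 3.6397 half-lives.
t = n × t½ = 3.6397 × 1.26 ≈ 4.586 minutes.

4.59 minutes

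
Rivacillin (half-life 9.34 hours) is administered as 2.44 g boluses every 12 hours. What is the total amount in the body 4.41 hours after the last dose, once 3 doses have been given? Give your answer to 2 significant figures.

2.8 g

The 3 doses were given 28.41, 16.41, 4.41 hours ago.
Total = 2.44·(1/2)^(28.41/9.34) + 2.44·(1/2)^(16.41/9.34) + 2.44·(1/2)^(4.41/9.34)
      = 0.2963 + 0.72193 + 1.759 ≈ 2.7772 g.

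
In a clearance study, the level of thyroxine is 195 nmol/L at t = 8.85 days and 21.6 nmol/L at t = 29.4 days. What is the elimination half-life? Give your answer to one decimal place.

Over Δt = 29.4 − 8.85 = 20.55 days, the level fell by a factor of 195/21.6 ≈ 9.0278.
n = log₂(9.0278) ≈ 3.1744 half-lives, so t½ = 20.55/3.1744 ≈ 6.4737 days.

6.5 days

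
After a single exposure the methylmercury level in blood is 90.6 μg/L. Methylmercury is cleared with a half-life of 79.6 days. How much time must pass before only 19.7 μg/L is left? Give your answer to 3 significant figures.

Fraction remaining = 19.7/90.6 ≈ 0.21744.
n = log₂(90.6/19.7) = ln(4.599)/ln 2 ≈ 2.2013 half-lives.
t = n × t½ = 2.2013 × 79.6 ≈ 175.22 days.

175 days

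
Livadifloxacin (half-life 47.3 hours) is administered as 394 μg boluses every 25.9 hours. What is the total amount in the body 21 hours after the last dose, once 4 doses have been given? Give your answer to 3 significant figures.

716 μg

The 4 doses were given 98.7, 72.8, 46.9, 21 hours ago.
Total = 394·(1/2)^(98.7/47.3) + 394·(1/2)^(72.8/47.3) + 394·(1/2)^(46.9/47.3) + 394·(1/2)^(21/47.3)
      = 92.756 + 135.57 + 198.16 + 289.63 ≈ 716.12 μg.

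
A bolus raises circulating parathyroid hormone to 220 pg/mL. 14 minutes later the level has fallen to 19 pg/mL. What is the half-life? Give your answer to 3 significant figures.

3.96 minutes

A/A₀ = 19/220 ≈ 0.086364.
n = log₂(11.579) ≈ 3.5334 half-lives elapsed in 14 minutes.
t½ = 14/3.5334 ≈ 3.9622 minutes.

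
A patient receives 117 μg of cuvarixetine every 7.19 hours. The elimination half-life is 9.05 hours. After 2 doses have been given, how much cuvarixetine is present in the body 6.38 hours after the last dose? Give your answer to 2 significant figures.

110 μg

The 2 doses were given 13.57, 6.38 hours ago.
Total = 117·(1/2)^(13.57/9.05) + 117·(1/2)^(6.38/9.05)
      = 41.382 + 71.774 ≈ 113.16 μg.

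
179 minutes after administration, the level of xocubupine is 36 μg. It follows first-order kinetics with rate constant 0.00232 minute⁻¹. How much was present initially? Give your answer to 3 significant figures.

t½ = ln 2 / λ = 0.69315 / 0.00232 ≈ 298.77 minutes.
Number of half-lives elapsed: n = 179/298.77 ≈ 0.59912.
A₀ = A × 2^n = 36 × 2^0.59912 = 36 × 1.5148 ≈ 54.533 μg.

54.5 μg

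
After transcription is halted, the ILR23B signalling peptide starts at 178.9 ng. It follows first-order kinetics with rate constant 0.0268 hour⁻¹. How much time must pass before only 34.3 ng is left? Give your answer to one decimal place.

t½ = ln 2 / λ = 0.69315 / 0.0268 ≈ 25.864 hours.
Fraction remaining = 34.3/178.9 ≈ 0.19173.
n = log₂(178.9/34.3) = ln(5.2157)/ln 2 ≈ 2.3829 half-lives.
t = n × t½ = 2.3829 × 25.864 ≈ 61.63 hours.

61.6 hours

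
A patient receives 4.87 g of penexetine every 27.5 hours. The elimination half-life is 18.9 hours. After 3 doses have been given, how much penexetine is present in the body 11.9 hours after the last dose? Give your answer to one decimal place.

The 3 doses were given 66.9, 39.4, 11.9 hours ago.
Total = 4.87·(1/2)^(66.9/18.9) + 4.87·(1/2)^(39.4/18.9) + 4.87·(1/2)^(11.9/18.9)
      = 0.41877 + 1.1481 + 3.1477 ≈ 4.7146 g.

4.7 g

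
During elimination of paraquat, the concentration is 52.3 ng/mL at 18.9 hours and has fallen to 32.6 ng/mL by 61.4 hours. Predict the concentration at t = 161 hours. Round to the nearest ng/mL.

Over Δt = 61.4 − 18.9 = 42.5 hours, the level fell by a factor of 52.3/32.6 ≈ 1.6043.
n = log₂(1.6043) ≈ 0.68194 half-lives, so t½ = 42.5/0.68194 ≈ 62.322 hours.
From t = 61.4 to t = 161: 32.6 × (1/2)^((161−61.4)/62.322) ≈ 10.768 ng/mL.

11 ng/mL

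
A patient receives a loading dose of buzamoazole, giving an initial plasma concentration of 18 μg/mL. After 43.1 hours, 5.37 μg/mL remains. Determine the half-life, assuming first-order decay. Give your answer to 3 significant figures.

24.7 hours

A/A₀ = 5.37/18 ≈ 0.29833.
n = log₂(3.352) ≈ 1.745 half-lives elapsed in 43.1 hours.
t½ = 43.1/1.745 ≈ 24.699 hours.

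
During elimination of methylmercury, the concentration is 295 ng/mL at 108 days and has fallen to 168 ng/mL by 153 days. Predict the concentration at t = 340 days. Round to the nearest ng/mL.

16 ng/mL

Over Δt = 153 − 108 = 45 days, the level fell by a factor of 295/168 ≈ 1.756.
n = log₂(1.756) ≈ 0.81225 half-lives, so t½ = 45/0.81225 ≈ 55.401 days.
From t = 153 to t = 340: 168 × (1/2)^((340−153)/55.401) ≈ 16.189 ng/mL.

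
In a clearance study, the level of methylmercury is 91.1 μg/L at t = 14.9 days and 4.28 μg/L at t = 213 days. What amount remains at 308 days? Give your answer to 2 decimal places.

Over Δt = 213 − 14.9 = 198.1 days, the level fell by a factor of 91.1/4.28 ≈ 21.285.
n = log₂(21.285) ≈ 4.4118 half-lives, so t½ = 198.1/4.4118 ≈ 44.903 days.
From t = 213 to t = 308: 4.28 × (1/2)^((308−213)/44.903) ≈ 0.98755 μg/L.

0.99 μg/L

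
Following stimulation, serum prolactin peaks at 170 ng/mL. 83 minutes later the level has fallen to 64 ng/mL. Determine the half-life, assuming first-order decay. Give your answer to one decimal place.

58.9 minutes

A/A₀ = 64/170 ≈ 0.37647.
n = log₂(2.6562) ≈ 1.4094 half-lives elapsed in 83 minutes.
t½ = 83/1.4094 ≈ 58.891 minutes.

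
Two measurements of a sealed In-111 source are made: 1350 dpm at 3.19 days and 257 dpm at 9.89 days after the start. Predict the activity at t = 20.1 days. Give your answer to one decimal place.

Over Δt = 9.89 − 3.19 = 6.7 days, the level fell by a factor of 1350/257 ≈ 5.2529.
n = log₂(5.2529) ≈ 2.3931 half-lives, so t½ = 6.7/2.3931 ≈ 2.7997 days.
From t = 9.89 to t = 20.1: 257 × (1/2)^((20.1−9.89)/2.7997) ≈ 20.518 dpm.

20.5 dpm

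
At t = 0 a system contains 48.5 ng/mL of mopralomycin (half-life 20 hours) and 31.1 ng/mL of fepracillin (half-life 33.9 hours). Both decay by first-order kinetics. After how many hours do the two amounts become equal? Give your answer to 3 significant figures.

31.3 hours

Set 48.5·(1/2)^(t/20) = 31.1·(1/2)^(t/33.9).
Taking log₂: log₂(48.5/31.1) = t·(1/20 − 1/33.9).
log₂(1.5595) = 0.64107; 1/20 − 1/33.9 = 0.020501.
t = 0.64107 / 0.020501 ≈ 31.269 hours.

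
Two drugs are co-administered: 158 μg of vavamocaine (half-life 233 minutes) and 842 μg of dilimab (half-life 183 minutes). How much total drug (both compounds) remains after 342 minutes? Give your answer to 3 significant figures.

vavamocaine: 158 × (1/2)^(342/233) = 158 × (1/2)^1.4678 ≈ 57.122 μg.
dilimab: 842 × (1/2)^(342/183) = 842 × (1/2)^1.8689 ≈ 230.53 μg.
Total = 57.122 + 230.53 ≈ 287.65 μg.

288 μg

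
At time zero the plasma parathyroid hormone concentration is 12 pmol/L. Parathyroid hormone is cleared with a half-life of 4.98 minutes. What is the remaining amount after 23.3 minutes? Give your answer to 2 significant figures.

Number of half-lives: n = 23.3/4.98 ≈ 4.6787.
Remaining = 12 × (1/2)^4.6787 = 12 × 0.039045 ≈ 0.46854 pmol/L.

0.47 pmol/L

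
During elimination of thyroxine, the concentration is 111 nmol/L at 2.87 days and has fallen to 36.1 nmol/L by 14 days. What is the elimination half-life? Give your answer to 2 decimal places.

Over Δt = 14 − 2.87 = 11.13 days, the level fell by a factor of 111/36.1 ≈ 3.0748.
n = log₂(3.0748) ≈ 1.6205 half-lives, so t½ = 11.13/1.6205 ≈ 6.8683 days.

6.87 days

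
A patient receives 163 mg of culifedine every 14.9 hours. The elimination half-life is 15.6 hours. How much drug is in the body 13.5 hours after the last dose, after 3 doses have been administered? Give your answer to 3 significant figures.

159 mg

The 3 doses were given 43.3, 28.4, 13.5 hours ago.
Total = 163·(1/2)^(43.3/15.6) + 163·(1/2)^(28.4/15.6) + 163·(1/2)^(13.5/15.6)
      = 23.803 + 46.149 + 89.471 ≈ 159.42 mg.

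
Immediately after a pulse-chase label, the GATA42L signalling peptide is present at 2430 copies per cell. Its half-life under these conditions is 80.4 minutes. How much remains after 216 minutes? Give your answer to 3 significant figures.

377 copies per cell

Number of half-lives: n = 216/80.4 ≈ 2.6866.
Remaining = 2430 × (1/2)^2.6866 = 2430 × 0.15533 ≈ 377.46 copies per cell.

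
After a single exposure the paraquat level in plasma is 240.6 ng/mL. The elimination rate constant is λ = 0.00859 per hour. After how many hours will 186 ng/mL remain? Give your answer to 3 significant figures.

t½ = ln 2 / λ = 0.69315 / 0.00859 ≈ 80.692 hours.
Fraction remaining = 186/240.6 ≈ 0.77307.
n = log₂(240.6/186) = ln(1.2935)/ln 2 ≈ 0.37133 half-lives.
t = n × t½ = 0.37133 × 80.692 ≈ 29.964 hours.

30.0 hours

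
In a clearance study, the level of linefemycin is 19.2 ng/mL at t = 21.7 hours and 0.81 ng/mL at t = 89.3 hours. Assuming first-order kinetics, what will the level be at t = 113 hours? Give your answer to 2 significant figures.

Over Δt = 89.3 − 21.7 = 67.6 hours, the level fell by a factor of 19.2/0.81 ≈ 23.704.
n = log₂(23.704) ≈ 4.567 half-lives, so t½ = 67.6/4.567 ≈ 14.802 hours.
From t = 89.3 to t = 113: 0.81 × (1/2)^((113−89.3)/14.802) ≈ 0.26698 ng/mL.

0.27 ng/mL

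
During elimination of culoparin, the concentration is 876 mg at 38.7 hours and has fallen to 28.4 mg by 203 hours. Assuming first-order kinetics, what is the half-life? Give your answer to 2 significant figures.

Over Δt = 203 − 38.7 = 164.3 hours, the level fell by a factor of 876/28.4 ≈ 30.845.
n = log₂(30.845) ≈ 4.947 half-lives, so t½ = 164.3/4.947 ≈ 33.212 hours.

33 hours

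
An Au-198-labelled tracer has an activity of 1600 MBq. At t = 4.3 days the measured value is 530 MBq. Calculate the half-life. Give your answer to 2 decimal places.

A/A₀ = 530/1600 ≈ 0.33125.
n = log₂(3.0189) ≈ 1.594 half-lives elapsed in 4.3 days.
t½ = 4.3/1.594 ≈ 2.6976 days.

2.70 days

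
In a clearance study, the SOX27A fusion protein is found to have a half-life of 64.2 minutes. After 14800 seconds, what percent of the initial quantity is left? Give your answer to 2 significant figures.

7.0%

14800 seconds = 246.667 minutes.
n = 246.667/64.2 ≈ 3.8422 half-lives.
Fraction remaining = (1/2)^3.8422 ≈ 0.069726, i.e. 6.9726%.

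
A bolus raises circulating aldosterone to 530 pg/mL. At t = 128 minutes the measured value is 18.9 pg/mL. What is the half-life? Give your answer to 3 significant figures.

26.6 minutes

A/A₀ = 18.9/530 ≈ 0.03566.
n = log₂(28.042) ≈ 4.8095 half-lives elapsed in 128 minutes.
t½ = 128/4.8095 ≈ 26.614 minutes.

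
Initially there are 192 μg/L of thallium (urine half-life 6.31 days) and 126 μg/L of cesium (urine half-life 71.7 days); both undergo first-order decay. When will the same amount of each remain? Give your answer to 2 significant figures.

4.2 days

Set 192·(1/2)^(t/6.31) = 126·(1/2)^(t/71.7).
Taking log₂: log₂(192/126) = t·(1/6.31 − 1/71.7).
log₂(1.5238) = 0.60768; 1/6.31 − 1/71.7 = 0.14453.
t = 0.60768 / 0.14453 ≈ 4.2045 days.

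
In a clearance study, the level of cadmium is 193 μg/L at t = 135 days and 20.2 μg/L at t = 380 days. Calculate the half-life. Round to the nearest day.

75 days

Over Δt = 380 − 135 = 245 days, the level fell by a factor of 193/20.2 ≈ 9.5545.
n = log₂(9.5545) ≈ 3.2562 half-lives, so t½ = 245/3.2562 ≈ 75.242 days.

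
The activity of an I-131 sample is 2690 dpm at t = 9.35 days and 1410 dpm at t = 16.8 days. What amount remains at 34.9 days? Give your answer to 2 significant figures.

Over Δt = 16.8 − 9.35 = 7.45 days, the level fell by a factor of 2690/1410 ≈ 1.9078.
n = log₂(1.9078) ≈ 0.93191 half-lives, so t½ = 7.45/0.93191 ≈ 7.9943 days.
From t = 16.8 to t = 34.9: 1410 × (1/2)^((34.9−16.8)/7.9943) ≈ 293.53 dpm.

290 dpm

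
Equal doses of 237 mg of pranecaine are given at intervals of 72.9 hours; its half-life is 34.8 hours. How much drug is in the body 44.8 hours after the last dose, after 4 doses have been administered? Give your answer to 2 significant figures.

130 mg

The 4 doses were given 263.5, 190.6, 117.7, 44.8 hours ago.
Total = 237·(1/2)^(263.5/34.8) + 237·(1/2)^(190.6/34.8) + 237·(1/2)^(117.7/34.8) + 237·(1/2)^(44.8/34.8)
      = 1.2457 + 5.3211 + 22.731 + 97.099 ≈ 126.4 mg.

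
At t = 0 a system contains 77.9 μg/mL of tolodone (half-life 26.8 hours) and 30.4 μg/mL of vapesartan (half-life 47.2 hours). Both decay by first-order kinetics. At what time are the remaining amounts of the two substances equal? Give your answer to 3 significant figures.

Set 77.9·(1/2)^(t/26.8) = 30.4·(1/2)^(t/47.2).
Taking log₂: log₂(77.9/30.4) = t·(1/26.8 − 1/47.2).
log₂(2.5625) = 1.3576; 1/26.8 − 1/47.2 = 0.016127.
t = 1.3576 / 0.016127 ≈ 84.179 hours.

84.2 hours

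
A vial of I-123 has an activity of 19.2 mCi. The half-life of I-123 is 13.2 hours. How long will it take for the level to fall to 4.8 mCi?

26.4 hours

4.8/19.2 = 1/4, so 2 half-lives have elapsed.
t = 2 × 13.2 = 26.4 hours.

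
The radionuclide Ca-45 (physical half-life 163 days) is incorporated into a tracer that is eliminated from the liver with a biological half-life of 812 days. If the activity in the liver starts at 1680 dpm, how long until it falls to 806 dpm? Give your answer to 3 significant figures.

1/t_eff = 1/t_phys + 1/t_biol = 1/163 + 1/812 = 0.0073665 per day.
t_eff = 163 × 812 / (163 + 812) ≈ 135.75 days.
n = log₂(1680/806) ≈ 1.0596; t = 1.0596 × 135.75 ≈ 143.84 days.

144 days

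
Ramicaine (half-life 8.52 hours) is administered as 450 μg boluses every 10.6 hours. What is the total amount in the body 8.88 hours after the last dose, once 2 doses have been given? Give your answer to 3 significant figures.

311 μg

The 2 doses were given 19.48, 8.88 hours ago.
Total = 450·(1/2)^(19.48/8.52) + 450·(1/2)^(8.88/8.52)
      = 92.245 + 218.51 ≈ 310.75 μg.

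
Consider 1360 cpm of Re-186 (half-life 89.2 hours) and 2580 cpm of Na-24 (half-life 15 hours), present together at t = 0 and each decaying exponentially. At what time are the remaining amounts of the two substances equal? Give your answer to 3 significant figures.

Set 1360·(1/2)^(t/89.2) = 2580·(1/2)^(t/15).
Taking log₂: log₂(1360/2580) = t·(1/89.2 − 1/15).
log₂(0.52713) = -0.92376; 1/89.2 − 1/15 = -0.055456.
t = -0.92376 / -0.055456 ≈ 16.658 hours.

16.7 hours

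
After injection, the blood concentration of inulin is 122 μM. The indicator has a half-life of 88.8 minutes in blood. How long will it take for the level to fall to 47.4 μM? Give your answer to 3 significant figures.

121 minutes

Fraction remaining = 47.4/122 ≈ 0.38852.
n = log₂(122/47.4) = ln(2.5738)/ln 2 ≈ 1.3639 half-lives.
t = n × t½ = 1.3639 × 88.8 ≈ 121.12 minutes.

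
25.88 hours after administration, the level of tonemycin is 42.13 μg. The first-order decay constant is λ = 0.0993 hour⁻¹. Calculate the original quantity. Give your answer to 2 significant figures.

t½ = ln 2 / λ = 0.69315 / 0.0993 ≈ 6.9803 hours.
Number of half-lives elapsed: n = 25.88/6.9803 ≈ 3.7076.
A₀ = A × 2^n = 42.13 × 2^3.7076 = 42.13 × 13.064 ≈ 550.4 μg.

550 μg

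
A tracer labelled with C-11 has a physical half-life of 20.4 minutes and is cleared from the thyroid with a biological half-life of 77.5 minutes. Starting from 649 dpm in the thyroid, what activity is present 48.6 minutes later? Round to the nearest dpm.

81 dpm

1/t_eff = 1/t_phys + 1/t_biol = 1/20.4 + 1/77.5 = 0.061923 per minute.
t_eff = 20.4 × 77.5 / (20.4 + 77.5) ≈ 16.149 minutes.
Remaining = 649 × (1/2)^(48.6/16.149) = 649 × (1/2)^3.0094 ≈ 80.595 dpm.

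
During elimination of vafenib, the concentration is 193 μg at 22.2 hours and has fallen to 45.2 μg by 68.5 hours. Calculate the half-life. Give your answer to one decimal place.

22.1 hours

Over Δt = 68.5 − 22.2 = 46.3 hours, the level fell by a factor of 193/45.2 ≈ 4.2699.
n = log₂(4.2699) ≈ 2.0942 half-lives, so t½ = 46.3/2.0942 ≈ 22.109 hours.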